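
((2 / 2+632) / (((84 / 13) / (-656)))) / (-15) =449852 / 105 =4284.30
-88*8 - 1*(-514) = -190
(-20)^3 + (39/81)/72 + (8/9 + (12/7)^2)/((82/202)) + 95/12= -31176197965/3905496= -7982.65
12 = 12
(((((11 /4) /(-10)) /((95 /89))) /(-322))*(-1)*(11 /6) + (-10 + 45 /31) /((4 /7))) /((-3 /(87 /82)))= 98745024331 /18662347200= 5.29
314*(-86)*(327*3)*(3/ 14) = -39736386/ 7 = -5676626.57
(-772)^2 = 595984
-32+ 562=530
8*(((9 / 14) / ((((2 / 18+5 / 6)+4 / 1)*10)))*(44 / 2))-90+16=-223382 / 3115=-71.71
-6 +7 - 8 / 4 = -1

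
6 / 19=0.32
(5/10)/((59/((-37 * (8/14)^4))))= -4736/141659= -0.03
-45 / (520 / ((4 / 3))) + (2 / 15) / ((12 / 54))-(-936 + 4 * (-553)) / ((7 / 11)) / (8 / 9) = 2532393 / 455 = 5565.70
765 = 765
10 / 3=3.33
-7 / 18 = -0.39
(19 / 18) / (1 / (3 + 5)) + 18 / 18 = 85 / 9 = 9.44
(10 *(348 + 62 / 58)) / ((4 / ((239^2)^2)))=165147059364215 / 58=2847363092486.47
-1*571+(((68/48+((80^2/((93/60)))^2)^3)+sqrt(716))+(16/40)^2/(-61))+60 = 2*sqrt(179)+80484251153203199991723652760617937/16241317362300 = 4955524811061600542895.65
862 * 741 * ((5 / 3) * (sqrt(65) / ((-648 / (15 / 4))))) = -2661425 * sqrt(65) / 432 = -49669.20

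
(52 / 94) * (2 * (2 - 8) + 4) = -208 / 47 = -4.43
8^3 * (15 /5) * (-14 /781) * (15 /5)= -64512 /781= -82.60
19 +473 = 492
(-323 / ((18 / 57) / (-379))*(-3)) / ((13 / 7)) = -16281461 / 26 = -626210.04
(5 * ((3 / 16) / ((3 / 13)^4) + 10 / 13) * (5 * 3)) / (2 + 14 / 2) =9390325 / 16848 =557.36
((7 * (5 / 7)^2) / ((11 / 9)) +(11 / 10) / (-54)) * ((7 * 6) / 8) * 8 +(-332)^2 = 109242413 / 990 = 110345.87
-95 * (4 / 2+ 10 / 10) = -285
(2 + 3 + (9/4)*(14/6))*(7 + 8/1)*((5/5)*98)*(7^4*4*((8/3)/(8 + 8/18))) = 868249620/19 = 45697348.42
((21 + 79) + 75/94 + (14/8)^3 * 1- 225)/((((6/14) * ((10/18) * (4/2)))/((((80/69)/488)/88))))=-2502353/371379712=-0.01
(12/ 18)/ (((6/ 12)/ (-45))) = -60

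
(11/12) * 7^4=26411/12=2200.92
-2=-2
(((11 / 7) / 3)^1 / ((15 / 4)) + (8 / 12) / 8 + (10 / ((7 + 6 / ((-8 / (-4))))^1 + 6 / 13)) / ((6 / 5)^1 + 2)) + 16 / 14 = 1.66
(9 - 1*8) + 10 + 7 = 18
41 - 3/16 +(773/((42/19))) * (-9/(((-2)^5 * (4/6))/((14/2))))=137407/128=1073.49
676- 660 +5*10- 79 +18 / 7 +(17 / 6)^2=-2.40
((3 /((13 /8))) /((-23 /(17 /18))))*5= -0.38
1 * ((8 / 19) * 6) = 48 / 19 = 2.53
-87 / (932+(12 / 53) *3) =-4611 / 49432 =-0.09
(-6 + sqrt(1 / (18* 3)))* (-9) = 54 - sqrt(6) / 2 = 52.78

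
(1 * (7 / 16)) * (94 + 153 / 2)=2387 / 32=74.59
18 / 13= 1.38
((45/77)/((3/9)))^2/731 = 18225/4334099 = 0.00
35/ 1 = 35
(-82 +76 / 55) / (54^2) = -739 / 26730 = -0.03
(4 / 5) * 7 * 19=532 / 5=106.40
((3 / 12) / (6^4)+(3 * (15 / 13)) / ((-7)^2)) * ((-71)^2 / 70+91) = 2669226887 / 231154560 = 11.55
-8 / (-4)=2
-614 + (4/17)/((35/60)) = -73018/119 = -613.60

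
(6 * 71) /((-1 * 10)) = -213 /5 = -42.60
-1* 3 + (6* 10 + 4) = 61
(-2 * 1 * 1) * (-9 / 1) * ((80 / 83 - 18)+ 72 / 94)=-292.86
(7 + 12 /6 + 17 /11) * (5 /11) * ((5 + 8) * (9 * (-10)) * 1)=-5608.26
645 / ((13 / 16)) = 10320 / 13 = 793.85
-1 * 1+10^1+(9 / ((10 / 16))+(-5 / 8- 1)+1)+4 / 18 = 8279 / 360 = 23.00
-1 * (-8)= 8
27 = 27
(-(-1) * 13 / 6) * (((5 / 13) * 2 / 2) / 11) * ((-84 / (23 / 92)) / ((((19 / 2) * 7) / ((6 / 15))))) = -32 / 209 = -0.15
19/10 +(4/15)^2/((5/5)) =887/450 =1.97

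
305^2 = 93025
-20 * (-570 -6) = 11520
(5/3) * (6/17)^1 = 10/17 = 0.59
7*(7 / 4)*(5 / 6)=245 / 24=10.21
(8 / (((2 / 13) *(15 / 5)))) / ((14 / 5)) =130 / 21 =6.19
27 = 27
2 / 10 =1 / 5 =0.20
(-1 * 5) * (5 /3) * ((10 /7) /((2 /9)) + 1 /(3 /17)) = -6350 /63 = -100.79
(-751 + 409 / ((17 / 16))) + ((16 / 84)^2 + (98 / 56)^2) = -43537783 / 119952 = -362.96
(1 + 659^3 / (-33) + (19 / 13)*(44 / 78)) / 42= -8061049846 / 39039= -206487.10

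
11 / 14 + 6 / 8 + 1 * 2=99 / 28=3.54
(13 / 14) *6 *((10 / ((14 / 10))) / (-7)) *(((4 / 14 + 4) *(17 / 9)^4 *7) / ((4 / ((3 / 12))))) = -135721625 / 1000188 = -135.70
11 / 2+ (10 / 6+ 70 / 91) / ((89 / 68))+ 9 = 113579 / 6942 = 16.36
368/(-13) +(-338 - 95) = -5997/13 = -461.31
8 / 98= 4 / 49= 0.08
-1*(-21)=21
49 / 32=1.53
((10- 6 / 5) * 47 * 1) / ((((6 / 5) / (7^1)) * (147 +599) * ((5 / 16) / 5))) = 57904 / 1119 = 51.75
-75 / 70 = -15 / 14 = -1.07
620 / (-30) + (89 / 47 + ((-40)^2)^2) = 360957353 / 141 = 2559981.23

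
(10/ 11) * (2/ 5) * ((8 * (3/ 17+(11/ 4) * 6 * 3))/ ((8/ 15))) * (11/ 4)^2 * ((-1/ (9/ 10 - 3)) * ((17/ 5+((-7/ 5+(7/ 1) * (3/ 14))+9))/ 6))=3870625/ 1904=2032.89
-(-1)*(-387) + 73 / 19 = -7280 / 19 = -383.16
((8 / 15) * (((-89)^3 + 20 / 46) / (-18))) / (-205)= -21619036 / 212175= -101.89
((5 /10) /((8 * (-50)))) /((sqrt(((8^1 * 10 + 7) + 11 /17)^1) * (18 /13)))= -0.00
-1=-1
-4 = -4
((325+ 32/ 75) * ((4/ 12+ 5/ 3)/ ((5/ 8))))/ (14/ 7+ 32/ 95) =3709864/ 8325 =445.63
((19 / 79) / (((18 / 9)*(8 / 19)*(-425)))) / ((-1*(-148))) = -0.00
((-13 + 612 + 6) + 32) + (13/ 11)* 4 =7059/ 11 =641.73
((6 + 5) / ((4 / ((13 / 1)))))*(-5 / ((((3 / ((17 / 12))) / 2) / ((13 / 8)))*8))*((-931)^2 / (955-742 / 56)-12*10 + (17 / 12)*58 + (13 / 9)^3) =-768539272016945 / 25308453888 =-30366.90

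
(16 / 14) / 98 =4 / 343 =0.01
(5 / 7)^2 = 25 / 49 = 0.51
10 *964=9640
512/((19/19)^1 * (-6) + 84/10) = 640/3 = 213.33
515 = 515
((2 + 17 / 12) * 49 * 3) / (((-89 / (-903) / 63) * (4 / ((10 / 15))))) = 38096667 / 712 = 53506.55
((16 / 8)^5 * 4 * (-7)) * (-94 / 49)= 12032 / 7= 1718.86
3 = 3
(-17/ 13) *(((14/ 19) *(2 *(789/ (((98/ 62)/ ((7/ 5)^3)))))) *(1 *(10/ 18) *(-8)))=217326368/ 18525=11731.52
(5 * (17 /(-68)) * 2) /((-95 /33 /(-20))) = -330 /19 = -17.37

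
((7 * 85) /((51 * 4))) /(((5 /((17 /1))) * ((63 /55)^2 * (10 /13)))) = 133705 /13608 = 9.83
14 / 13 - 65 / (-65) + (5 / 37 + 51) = 25595 / 481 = 53.21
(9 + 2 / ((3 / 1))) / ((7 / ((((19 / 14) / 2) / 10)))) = 551 / 5880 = 0.09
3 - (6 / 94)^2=6618 / 2209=3.00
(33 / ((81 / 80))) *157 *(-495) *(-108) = 273556800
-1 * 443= -443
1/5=0.20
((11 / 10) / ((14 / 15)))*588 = 693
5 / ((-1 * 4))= -5 / 4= -1.25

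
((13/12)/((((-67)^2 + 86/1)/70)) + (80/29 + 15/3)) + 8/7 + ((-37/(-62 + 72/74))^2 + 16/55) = 299287075441019/31252081415940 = 9.58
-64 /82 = -32 /41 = -0.78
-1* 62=-62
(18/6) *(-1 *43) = -129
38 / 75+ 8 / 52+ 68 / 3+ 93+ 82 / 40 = 461671 / 3900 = 118.38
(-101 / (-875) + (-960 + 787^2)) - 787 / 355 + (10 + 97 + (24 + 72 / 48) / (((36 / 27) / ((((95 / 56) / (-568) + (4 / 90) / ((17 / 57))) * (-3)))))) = 19673423576577 / 31808000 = 618505.52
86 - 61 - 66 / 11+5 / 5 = 20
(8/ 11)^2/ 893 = 64/ 108053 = 0.00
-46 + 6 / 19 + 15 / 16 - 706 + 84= -666.75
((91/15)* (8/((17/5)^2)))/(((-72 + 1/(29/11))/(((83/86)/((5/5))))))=-4380740/77432637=-0.06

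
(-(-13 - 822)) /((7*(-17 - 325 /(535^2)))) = -9559915 /1362522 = -7.02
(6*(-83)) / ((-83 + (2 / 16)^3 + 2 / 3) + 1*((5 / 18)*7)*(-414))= 0.56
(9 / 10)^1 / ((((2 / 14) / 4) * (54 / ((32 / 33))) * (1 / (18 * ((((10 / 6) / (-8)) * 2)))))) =-112 / 33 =-3.39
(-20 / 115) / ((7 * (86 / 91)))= -26 / 989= -0.03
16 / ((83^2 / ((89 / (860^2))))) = 89 / 318444025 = 0.00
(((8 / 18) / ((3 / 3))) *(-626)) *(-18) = 5008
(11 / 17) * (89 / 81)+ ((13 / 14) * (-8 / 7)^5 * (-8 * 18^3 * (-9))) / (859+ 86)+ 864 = 341746243337 / 5670093555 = 60.27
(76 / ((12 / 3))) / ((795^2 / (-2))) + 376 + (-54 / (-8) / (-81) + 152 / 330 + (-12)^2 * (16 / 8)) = 18475732343 / 27809100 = 664.38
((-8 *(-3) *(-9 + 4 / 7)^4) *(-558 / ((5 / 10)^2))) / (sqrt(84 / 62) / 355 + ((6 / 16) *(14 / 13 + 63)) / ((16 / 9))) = -645619488279470690918400 / 32278305733825669 + 212680278720019169280 *sqrt(1302) / 1581636980957457781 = -19996801.49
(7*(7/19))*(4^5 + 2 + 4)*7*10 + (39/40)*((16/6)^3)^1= 158996308/855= 185960.59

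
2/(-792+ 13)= -2/779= -0.00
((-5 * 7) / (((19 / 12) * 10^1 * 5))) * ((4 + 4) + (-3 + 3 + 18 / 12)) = -4.20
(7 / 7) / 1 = 1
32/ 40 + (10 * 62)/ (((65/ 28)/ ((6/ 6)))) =17412/ 65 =267.88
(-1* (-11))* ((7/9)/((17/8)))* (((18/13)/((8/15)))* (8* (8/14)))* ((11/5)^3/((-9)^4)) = 937024/12083175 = 0.08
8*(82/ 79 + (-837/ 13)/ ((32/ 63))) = -4131637/ 4108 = -1005.75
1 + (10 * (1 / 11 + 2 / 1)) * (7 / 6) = 838 / 33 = 25.39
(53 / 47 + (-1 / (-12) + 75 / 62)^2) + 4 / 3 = 26880383 / 6504048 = 4.13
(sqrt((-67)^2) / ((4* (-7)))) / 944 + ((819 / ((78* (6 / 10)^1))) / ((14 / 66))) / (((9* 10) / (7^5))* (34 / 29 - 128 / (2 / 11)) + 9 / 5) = -42.02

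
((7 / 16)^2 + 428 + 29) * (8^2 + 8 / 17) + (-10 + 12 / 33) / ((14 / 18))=29463.01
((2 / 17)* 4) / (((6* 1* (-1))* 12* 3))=-1 / 459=-0.00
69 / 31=2.23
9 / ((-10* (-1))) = 9 / 10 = 0.90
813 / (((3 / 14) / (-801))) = -3038994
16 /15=1.07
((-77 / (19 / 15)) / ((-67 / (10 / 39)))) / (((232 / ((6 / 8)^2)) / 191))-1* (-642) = 19722303123 / 30714944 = 642.11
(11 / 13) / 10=0.08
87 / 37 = 2.35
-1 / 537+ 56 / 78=4999 / 6981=0.72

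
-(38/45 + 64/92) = -1594/1035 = -1.54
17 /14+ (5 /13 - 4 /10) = 1091 /910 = 1.20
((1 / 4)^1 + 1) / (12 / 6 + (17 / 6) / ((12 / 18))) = 1 / 5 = 0.20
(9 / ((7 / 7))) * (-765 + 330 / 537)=-1231425 / 179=-6879.47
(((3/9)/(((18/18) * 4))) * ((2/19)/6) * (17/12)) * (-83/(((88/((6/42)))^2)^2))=-1411/1181844113522688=-0.00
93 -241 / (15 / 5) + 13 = 77 / 3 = 25.67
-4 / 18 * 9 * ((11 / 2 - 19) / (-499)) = -27 / 499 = -0.05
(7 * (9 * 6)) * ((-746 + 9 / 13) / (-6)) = 610407 / 13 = 46954.38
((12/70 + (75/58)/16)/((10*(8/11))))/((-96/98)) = -210287/5939200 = -0.04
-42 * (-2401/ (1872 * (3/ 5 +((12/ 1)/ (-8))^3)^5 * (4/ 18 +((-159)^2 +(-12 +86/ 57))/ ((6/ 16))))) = -408746240000/ 84142856606890419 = -0.00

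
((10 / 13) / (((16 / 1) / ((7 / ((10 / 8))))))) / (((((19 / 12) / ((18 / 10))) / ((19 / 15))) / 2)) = 252 / 325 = 0.78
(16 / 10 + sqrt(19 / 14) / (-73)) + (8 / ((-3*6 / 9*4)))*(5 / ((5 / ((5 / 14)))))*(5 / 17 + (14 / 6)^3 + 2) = -60346 / 16065-sqrt(266) / 1022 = -3.77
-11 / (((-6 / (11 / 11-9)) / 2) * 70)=-44 / 105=-0.42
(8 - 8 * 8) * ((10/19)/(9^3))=-0.04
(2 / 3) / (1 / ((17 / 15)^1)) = 34 / 45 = 0.76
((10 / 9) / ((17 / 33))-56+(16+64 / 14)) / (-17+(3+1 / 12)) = 47512 / 19873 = 2.39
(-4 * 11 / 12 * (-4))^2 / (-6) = -968 / 27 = -35.85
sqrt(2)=1.41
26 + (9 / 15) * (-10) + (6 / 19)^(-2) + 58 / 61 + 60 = 199789 / 2196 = 90.98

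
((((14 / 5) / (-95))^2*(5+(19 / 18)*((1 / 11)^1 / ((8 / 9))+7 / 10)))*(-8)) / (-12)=0.00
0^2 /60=0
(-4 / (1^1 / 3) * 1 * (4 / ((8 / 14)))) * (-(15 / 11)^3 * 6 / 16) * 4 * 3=958.49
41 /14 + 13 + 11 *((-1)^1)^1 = 69 /14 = 4.93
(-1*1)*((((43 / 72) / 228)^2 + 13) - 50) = 9970945223 / 269485056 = 37.00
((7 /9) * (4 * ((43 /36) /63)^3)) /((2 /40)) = 397535 /937461924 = 0.00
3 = 3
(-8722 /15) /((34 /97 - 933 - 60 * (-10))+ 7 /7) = 423017 /241275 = 1.75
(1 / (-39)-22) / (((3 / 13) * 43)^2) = -0.22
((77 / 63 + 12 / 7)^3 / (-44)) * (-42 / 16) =6331625 / 4191264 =1.51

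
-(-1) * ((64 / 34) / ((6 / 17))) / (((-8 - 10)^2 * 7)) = 4 / 1701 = 0.00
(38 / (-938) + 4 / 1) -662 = -308621 / 469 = -658.04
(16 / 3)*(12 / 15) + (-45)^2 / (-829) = 1.82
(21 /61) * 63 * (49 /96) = 21609 /1952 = 11.07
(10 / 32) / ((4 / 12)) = 15 / 16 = 0.94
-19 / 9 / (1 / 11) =-209 / 9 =-23.22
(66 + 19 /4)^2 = 80089 /16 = 5005.56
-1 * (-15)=15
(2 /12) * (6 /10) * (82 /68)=0.12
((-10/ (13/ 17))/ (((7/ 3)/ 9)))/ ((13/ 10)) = -45900/ 1183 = -38.80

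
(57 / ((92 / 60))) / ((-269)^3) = -855 / 447697507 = -0.00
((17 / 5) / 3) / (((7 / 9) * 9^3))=17 / 8505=0.00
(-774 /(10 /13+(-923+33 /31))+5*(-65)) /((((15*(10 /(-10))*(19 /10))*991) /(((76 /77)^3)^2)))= 1220478466346893312 /115014429598493272155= 0.01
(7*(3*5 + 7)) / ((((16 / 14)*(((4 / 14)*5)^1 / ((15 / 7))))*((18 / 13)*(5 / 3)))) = 7007 / 80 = 87.59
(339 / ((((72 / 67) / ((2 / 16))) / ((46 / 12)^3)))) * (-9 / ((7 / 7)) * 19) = -1750210783 / 4608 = -379820.05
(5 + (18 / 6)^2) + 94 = 108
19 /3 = 6.33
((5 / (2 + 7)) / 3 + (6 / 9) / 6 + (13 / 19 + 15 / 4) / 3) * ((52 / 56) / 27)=47333 / 775656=0.06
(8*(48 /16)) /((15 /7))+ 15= 131 /5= 26.20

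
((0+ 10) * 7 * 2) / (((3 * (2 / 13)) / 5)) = 4550 / 3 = 1516.67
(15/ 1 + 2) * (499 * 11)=93313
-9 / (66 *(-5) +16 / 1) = 9 / 314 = 0.03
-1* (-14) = 14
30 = 30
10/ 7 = 1.43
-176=-176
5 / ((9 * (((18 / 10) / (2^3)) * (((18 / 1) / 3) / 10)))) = 1000 / 243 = 4.12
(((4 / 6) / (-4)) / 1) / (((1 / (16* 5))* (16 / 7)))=-35 / 6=-5.83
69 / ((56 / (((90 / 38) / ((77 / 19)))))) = 3105 / 4312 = 0.72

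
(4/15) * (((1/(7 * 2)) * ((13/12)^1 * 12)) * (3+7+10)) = 104/21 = 4.95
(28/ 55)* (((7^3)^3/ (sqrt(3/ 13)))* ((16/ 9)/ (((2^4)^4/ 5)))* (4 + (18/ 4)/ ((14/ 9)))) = 7788246151* sqrt(39)/ 1216512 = 39981.18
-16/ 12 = -4/ 3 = -1.33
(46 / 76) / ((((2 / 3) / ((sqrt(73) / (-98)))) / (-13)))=897* sqrt(73) / 7448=1.03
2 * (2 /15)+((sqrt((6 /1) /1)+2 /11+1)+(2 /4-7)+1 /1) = -1.60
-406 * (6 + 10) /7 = -928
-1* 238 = -238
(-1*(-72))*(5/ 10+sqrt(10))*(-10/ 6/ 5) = -24*sqrt(10) - 12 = -87.89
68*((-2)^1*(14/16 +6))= -935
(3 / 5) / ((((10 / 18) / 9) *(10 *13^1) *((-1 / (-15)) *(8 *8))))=729 / 41600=0.02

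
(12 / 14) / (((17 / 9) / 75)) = 4050 / 119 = 34.03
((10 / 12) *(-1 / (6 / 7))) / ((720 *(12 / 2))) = -7 / 31104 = -0.00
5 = 5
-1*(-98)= 98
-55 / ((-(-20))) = -11 / 4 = -2.75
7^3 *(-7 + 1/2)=-2229.50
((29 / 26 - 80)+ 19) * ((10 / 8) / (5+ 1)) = -2595 / 208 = -12.48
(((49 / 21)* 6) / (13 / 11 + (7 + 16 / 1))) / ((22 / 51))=51 / 38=1.34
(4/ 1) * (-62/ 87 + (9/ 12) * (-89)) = -23477/ 87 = -269.85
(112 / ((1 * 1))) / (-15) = -112 / 15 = -7.47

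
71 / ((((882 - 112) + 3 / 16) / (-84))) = -95424 / 12323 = -7.74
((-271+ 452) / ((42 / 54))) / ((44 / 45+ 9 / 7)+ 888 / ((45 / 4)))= 73305 / 25577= 2.87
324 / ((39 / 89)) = 9612 / 13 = 739.38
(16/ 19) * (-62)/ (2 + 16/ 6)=-1488/ 133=-11.19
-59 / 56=-1.05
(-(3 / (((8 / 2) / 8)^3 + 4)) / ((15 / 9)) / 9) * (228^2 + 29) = -416104 / 165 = -2521.84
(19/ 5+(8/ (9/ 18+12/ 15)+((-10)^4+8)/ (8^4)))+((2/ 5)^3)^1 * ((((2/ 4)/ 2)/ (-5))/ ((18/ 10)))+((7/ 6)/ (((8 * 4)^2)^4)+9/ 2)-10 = 6.90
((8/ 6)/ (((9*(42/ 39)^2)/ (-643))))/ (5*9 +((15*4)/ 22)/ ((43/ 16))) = -51399491/ 28795095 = -1.79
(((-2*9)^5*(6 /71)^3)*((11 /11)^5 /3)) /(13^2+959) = -5668704 /16821817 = -0.34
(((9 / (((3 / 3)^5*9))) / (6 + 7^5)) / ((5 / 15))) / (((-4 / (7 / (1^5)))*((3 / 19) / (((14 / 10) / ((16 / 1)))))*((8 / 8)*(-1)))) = 931 / 5380160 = 0.00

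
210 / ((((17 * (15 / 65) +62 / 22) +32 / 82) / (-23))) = -14159145 / 20906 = -677.28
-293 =-293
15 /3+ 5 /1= 10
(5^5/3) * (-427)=-1334375/3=-444791.67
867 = 867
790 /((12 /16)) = 3160 /3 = 1053.33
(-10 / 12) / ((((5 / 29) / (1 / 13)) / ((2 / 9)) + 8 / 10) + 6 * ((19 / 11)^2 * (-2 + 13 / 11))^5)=3028504922826346975 / 1850251272792436689159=0.00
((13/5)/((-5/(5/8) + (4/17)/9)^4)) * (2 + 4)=21371269959/5538336400000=0.00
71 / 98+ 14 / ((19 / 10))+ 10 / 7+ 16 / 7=21985 / 1862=11.81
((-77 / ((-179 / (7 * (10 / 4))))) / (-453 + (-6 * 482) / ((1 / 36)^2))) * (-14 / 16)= 3773 / 2147132208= 0.00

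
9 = 9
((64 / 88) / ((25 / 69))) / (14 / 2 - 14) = -552 / 1925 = -0.29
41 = 41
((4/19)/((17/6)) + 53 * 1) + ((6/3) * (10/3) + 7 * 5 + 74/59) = 5488142/57171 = 96.00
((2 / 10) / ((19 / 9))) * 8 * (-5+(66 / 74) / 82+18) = 9.86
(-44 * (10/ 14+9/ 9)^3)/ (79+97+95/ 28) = -304128/ 246127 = -1.24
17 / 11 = 1.55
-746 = -746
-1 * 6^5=-7776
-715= -715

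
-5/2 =-2.50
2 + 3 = 5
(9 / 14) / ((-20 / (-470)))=423 / 28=15.11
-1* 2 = -2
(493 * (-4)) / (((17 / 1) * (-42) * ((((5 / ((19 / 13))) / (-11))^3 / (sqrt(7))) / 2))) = -1059002164 * sqrt(7) / 5767125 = -485.83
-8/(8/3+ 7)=-24/29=-0.83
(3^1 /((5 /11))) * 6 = 198 /5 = 39.60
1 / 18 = 0.06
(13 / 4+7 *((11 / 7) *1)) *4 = 57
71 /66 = 1.08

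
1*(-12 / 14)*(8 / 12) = -4 / 7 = -0.57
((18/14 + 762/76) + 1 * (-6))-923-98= -270173/266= -1015.69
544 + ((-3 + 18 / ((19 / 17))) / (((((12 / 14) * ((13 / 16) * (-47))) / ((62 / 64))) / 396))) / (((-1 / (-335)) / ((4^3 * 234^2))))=-161022350924128 / 893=-180316182445.83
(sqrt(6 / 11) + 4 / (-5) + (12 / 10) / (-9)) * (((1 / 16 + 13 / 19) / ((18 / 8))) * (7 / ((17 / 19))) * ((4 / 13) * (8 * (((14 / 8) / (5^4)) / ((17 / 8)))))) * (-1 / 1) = 2491552 / 316996875 - 177968 * sqrt(66) / 232464375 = 0.00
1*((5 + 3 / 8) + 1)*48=306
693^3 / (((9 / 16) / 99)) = 58575010032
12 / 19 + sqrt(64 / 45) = 12 / 19 + 8 * sqrt(5) / 15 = 1.82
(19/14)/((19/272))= 136/7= 19.43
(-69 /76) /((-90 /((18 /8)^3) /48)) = 16767 /3040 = 5.52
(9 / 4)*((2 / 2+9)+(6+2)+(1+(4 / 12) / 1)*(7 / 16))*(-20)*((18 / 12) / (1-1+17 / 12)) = -30105 / 34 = -885.44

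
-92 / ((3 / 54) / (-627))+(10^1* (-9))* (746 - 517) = 1017702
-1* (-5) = 5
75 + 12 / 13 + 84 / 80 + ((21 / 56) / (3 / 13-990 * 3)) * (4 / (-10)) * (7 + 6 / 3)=128774409 / 1672970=76.97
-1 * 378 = -378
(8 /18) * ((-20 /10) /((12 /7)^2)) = -49 /162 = -0.30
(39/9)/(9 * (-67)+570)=-13/99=-0.13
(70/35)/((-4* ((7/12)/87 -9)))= 522/9389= 0.06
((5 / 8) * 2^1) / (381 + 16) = 5 / 1588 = 0.00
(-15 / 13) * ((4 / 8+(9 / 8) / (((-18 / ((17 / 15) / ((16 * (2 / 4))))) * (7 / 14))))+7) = -8.63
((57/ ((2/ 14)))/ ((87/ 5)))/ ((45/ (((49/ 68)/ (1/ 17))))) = 6517/ 1044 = 6.24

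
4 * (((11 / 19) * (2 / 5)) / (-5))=-88 / 475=-0.19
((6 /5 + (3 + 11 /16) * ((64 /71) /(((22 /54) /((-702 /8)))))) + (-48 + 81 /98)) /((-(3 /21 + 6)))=291573657 /2350810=124.03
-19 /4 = -4.75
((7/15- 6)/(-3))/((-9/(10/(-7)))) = 166/567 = 0.29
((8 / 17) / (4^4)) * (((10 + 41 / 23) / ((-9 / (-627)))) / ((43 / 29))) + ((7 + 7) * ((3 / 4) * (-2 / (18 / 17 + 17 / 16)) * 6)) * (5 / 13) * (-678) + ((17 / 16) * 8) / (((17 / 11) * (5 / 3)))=937878637496147 / 60534870240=15493.20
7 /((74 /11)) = 77 /74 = 1.04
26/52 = 0.50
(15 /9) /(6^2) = 5 /108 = 0.05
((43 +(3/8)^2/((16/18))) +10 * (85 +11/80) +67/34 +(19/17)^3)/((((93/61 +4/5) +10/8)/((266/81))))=4362915741985/5289060672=824.89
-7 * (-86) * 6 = 3612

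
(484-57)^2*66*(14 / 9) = 56157332 / 3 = 18719110.67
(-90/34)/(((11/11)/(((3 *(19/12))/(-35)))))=171/476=0.36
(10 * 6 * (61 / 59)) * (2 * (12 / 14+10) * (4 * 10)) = 22252800 / 413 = 53880.87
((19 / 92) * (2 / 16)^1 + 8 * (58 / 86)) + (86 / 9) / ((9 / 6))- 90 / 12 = 4.29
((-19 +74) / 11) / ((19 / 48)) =240 / 19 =12.63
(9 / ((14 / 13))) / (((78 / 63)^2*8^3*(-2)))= -567 / 106496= -0.01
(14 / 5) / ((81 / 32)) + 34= 14218 / 405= 35.11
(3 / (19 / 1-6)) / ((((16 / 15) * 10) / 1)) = 9 / 416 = 0.02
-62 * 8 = -496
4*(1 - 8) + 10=-18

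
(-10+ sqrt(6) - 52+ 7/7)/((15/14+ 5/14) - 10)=427/60 - 7*sqrt(6)/60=6.83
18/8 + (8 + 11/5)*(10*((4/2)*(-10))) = -8151/4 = -2037.75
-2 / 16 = -1 / 8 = -0.12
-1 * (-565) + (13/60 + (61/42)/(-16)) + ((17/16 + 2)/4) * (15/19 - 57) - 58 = 9875829/21280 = 464.09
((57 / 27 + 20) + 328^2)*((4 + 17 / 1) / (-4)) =-6779185 / 12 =-564932.08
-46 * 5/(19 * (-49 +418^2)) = -46/663765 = -0.00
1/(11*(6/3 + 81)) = 1/913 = 0.00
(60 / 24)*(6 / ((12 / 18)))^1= 45 / 2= 22.50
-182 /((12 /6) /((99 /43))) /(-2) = 9009 /86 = 104.76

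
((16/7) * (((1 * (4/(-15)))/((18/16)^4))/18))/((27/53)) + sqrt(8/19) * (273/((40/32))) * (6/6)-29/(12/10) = 117.51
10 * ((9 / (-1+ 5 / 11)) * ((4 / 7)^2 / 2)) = -1320 / 49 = -26.94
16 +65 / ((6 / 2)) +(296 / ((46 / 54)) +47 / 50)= 1331993 / 3450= 386.08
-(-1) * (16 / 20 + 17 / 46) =269 / 230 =1.17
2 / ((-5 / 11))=-22 / 5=-4.40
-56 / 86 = -28 / 43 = -0.65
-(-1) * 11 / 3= 11 / 3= 3.67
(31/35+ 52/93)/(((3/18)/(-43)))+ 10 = -393608/1085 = -362.77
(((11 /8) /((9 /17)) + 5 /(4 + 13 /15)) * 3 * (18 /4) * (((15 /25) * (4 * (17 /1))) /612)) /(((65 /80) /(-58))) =-1104958 /4745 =-232.87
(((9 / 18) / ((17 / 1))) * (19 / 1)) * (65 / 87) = 1235 / 2958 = 0.42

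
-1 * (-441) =441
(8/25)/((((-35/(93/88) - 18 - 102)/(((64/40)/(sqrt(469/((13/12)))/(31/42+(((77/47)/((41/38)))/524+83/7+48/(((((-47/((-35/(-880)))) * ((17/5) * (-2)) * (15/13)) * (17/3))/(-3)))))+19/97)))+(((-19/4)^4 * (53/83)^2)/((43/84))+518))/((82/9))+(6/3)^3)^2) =0.00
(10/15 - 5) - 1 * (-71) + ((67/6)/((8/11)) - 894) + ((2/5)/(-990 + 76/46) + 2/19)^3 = -6133230563272630073473/7553444132302998000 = -811.98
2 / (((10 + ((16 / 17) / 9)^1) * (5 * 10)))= 153 / 38650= 0.00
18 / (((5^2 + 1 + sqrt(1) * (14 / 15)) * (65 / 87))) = 2349 / 2626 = 0.89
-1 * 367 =-367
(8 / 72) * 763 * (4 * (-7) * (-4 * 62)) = 5298272 / 9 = 588696.89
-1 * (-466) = 466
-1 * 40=-40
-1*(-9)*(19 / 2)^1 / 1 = 171 / 2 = 85.50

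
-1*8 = -8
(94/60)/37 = 47/1110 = 0.04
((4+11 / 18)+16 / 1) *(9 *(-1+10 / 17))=-2597 / 34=-76.38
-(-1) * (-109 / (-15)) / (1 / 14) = 1526 / 15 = 101.73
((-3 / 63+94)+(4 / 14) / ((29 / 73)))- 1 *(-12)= 106.67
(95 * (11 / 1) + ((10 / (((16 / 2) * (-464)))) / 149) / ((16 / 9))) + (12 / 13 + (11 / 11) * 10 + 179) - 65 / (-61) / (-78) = 12999114326993 / 10526370816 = 1234.91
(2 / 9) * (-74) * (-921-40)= 142228 / 9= 15803.11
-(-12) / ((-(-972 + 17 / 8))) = 96 / 7759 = 0.01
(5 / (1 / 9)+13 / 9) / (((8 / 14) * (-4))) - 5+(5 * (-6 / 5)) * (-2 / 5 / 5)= -44711 / 1800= -24.84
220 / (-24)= -55 / 6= -9.17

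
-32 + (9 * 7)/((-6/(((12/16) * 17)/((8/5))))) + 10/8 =-7323/64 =-114.42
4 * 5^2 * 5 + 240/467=233740/467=500.51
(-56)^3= -175616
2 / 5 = 0.40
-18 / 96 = -0.19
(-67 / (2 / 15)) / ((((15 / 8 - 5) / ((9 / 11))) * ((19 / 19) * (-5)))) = -7236 / 275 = -26.31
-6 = -6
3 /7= 0.43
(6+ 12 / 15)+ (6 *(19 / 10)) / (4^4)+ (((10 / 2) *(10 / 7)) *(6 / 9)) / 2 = 247981 / 26880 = 9.23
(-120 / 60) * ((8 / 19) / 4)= -4 / 19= -0.21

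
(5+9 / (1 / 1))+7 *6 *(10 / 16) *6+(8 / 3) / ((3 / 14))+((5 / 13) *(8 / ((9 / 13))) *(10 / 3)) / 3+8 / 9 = 30743 / 162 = 189.77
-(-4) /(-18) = -2 /9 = -0.22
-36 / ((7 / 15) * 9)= -60 / 7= -8.57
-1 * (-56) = 56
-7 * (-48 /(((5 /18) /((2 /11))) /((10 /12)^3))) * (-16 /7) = -3200 /11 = -290.91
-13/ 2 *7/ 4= -11.38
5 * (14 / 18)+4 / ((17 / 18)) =1243 / 153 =8.12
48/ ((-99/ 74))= -1184/ 33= -35.88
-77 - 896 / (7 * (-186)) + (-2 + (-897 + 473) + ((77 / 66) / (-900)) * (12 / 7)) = -7007281 / 13950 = -502.31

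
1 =1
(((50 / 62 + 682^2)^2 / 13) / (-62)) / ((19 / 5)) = -1039518916195805 / 14716754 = -70635067.77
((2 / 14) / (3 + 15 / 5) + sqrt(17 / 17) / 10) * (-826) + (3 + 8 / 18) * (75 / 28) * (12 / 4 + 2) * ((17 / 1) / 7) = 28711 / 2940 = 9.77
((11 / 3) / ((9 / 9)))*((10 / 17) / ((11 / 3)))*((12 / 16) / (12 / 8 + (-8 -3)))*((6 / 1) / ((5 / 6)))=-108 / 323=-0.33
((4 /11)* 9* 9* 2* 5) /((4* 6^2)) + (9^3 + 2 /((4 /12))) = 16215 /22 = 737.05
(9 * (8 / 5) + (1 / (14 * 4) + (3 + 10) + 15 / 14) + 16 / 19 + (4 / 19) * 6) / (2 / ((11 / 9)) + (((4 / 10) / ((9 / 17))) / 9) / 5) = 725109165 / 39180736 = 18.51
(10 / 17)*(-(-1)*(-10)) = -100 / 17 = -5.88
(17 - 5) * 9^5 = 708588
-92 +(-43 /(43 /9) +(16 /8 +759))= 660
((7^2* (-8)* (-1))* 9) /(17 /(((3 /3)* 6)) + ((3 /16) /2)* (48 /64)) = 1354752 /1115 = 1215.02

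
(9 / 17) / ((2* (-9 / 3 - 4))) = -9 / 238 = -0.04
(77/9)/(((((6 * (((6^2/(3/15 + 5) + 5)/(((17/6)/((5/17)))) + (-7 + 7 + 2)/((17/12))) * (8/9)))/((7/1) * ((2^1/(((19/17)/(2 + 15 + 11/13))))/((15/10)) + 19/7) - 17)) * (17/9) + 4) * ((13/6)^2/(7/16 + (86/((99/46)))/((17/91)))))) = 2260775777183/24172875792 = 93.53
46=46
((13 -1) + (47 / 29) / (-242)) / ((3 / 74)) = 3114253 / 10527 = 295.83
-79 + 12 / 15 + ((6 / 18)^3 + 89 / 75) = -51959 / 675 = -76.98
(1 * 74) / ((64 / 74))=1369 / 16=85.56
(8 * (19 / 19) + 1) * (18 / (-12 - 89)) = -1.60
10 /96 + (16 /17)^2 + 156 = 2177765 /13872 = 156.99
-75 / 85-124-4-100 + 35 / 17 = -3856 / 17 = -226.82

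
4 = 4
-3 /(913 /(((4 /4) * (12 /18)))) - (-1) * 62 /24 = 28279 /10956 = 2.58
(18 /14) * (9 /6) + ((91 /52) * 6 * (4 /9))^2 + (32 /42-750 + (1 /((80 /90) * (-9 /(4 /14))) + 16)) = -178811 /252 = -709.57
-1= -1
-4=-4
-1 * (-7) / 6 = 7 / 6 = 1.17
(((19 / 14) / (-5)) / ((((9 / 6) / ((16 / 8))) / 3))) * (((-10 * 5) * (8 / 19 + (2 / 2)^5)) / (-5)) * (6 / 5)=-648 / 35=-18.51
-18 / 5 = -3.60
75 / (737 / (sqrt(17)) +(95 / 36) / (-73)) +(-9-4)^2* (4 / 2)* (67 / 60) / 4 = 381750375600* sqrt(17) / 3751333537471 +42476387842764133 / 450160024496520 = 94.78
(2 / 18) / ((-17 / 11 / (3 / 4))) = -11 / 204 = -0.05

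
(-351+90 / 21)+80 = -1867 / 7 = -266.71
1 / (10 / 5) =1 / 2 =0.50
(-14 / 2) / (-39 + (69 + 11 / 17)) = -119 / 521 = -0.23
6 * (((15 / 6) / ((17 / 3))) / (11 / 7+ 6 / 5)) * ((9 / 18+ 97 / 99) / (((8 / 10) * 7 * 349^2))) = 36625 / 17674786712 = 0.00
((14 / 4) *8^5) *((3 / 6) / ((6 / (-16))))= -458752 / 3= -152917.33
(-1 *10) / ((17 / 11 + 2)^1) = -110 / 39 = -2.82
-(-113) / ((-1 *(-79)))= 113 / 79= 1.43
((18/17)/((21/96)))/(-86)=-288/5117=-0.06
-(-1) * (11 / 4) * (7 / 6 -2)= -55 / 24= -2.29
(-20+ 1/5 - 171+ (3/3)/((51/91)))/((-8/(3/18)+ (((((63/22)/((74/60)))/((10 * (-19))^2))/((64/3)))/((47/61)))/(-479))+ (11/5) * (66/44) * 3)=40814358576806144/8226973606049505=4.96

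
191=191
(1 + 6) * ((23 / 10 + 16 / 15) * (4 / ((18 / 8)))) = 5656 / 135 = 41.90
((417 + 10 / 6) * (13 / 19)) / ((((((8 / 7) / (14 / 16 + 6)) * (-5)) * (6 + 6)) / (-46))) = 3614611 / 2736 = 1321.13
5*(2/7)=10/7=1.43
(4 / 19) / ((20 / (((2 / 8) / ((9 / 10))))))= 1 / 342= 0.00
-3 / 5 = -0.60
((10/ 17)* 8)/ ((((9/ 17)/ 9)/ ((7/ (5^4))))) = 112/ 125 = 0.90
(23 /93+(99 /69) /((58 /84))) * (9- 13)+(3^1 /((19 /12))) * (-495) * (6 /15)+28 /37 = -16732407392 /43607793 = -383.70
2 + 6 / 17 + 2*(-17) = -538 / 17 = -31.65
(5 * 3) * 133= 1995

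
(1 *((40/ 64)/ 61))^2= 25/ 238144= 0.00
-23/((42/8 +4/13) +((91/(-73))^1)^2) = -6373484/1970693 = -3.23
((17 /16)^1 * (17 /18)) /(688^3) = 289 /93790273536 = 0.00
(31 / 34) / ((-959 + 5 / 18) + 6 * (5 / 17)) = -279 / 292829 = -0.00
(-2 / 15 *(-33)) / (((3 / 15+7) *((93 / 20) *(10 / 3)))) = 11 / 279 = 0.04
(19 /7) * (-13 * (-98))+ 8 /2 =3462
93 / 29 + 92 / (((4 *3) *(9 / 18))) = 1613 / 87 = 18.54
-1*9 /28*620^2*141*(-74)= 9024366600 /7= 1289195228.57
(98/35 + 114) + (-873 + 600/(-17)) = -67277/85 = -791.49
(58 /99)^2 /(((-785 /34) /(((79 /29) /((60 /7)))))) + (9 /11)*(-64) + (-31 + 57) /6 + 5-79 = -14083668983 /115406775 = -122.04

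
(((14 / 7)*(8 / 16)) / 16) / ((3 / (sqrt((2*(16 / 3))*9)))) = 0.20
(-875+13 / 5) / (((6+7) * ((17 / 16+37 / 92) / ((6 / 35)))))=-7.85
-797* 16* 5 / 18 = -31880 / 9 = -3542.22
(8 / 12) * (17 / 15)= 34 / 45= 0.76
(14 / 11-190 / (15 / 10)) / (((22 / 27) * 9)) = -2069 / 121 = -17.10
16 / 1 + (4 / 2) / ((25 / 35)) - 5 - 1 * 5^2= -11.20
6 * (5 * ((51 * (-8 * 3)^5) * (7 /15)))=-5685313536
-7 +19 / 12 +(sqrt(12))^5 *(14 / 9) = -65 / 12 +448 *sqrt(3) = 770.54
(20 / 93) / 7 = 20 / 651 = 0.03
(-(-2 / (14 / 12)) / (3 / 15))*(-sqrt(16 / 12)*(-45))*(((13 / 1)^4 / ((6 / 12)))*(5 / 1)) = 514098000*sqrt(3) / 7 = 127206265.15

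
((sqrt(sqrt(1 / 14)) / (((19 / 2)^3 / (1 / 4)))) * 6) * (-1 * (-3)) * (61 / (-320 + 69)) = -1098 * 14^(3 / 4) / 12051263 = -0.00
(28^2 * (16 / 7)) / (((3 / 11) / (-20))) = -394240 / 3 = -131413.33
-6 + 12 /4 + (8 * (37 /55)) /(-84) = -3539 /1155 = -3.06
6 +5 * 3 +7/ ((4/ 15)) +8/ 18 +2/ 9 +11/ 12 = 293/ 6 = 48.83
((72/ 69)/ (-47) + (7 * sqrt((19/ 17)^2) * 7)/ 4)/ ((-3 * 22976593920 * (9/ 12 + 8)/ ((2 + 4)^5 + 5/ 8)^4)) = -15052031769178434716927419/ 181597351850488627200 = -82886.85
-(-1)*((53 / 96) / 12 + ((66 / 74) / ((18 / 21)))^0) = 1205 / 1152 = 1.05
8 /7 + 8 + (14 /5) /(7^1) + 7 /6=2249 /210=10.71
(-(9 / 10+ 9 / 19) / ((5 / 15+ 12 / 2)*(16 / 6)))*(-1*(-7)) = -16443 / 28880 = -0.57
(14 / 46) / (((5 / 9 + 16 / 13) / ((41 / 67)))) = 0.10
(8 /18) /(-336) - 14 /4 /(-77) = 367 /8316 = 0.04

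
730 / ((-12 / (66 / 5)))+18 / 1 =-785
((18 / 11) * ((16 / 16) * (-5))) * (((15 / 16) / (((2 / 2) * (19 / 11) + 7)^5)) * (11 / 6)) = -4026275 / 14495514624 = -0.00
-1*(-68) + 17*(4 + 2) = 170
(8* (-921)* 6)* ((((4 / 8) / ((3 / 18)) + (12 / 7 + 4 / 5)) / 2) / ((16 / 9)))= -4799331 / 70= -68561.87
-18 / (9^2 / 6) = -4 / 3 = -1.33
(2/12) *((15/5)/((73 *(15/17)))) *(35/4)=119/1752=0.07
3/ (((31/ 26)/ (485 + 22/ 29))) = 1098786/ 899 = 1222.23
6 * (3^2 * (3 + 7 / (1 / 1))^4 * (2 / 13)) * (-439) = -474120000 / 13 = -36470769.23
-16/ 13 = -1.23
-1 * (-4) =4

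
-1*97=-97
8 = 8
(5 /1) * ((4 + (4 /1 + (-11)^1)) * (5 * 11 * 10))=-8250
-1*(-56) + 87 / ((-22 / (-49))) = 5495 / 22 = 249.77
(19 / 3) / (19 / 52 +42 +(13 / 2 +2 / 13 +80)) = 988 / 20127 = 0.05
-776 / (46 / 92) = -1552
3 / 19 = 0.16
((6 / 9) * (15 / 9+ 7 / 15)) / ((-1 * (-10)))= 32 / 225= 0.14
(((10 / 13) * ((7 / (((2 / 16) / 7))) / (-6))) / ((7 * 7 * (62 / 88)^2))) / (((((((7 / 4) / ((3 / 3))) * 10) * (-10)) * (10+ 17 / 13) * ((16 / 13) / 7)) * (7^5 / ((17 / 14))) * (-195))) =-8228 / 3739482288675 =-0.00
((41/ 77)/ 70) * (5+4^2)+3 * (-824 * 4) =-7613637/ 770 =-9887.84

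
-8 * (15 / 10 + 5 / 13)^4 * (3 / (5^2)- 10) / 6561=109531219 / 720725850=0.15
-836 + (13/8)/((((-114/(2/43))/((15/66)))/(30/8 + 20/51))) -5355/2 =-3513.50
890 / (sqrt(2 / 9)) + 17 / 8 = 17 / 8 + 1335 * sqrt(2) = 1890.10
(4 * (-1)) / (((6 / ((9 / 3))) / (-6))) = 12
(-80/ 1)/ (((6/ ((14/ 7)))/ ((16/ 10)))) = -42.67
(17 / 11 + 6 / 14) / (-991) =-152 / 76307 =-0.00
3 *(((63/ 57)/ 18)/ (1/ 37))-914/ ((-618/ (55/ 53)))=5196773/ 622326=8.35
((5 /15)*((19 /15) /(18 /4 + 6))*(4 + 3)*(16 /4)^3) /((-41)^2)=2432 /226935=0.01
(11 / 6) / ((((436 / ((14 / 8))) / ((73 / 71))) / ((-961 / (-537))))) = 5401781 / 398960928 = 0.01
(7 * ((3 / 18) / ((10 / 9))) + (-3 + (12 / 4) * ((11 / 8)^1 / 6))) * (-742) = 37471 / 40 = 936.78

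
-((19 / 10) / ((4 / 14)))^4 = -312900721 / 160000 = -1955.63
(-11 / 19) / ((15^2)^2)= -11 / 961875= -0.00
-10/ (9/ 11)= -110/ 9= -12.22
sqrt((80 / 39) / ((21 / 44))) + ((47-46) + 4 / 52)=14 / 13 + 8 * sqrt(5005) / 273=3.15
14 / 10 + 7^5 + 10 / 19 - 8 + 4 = 1596468 / 95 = 16804.93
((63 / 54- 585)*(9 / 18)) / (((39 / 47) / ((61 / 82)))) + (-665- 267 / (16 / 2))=-9210985 / 9594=-960.08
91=91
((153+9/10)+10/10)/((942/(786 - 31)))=233899/1884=124.15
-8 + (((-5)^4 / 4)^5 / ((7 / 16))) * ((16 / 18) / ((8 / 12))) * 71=6771087646481687 / 336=20152046566909.78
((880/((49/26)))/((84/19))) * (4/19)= 22880/1029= 22.24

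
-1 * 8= -8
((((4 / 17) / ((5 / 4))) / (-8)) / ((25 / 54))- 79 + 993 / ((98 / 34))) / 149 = 27640958 / 15514625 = 1.78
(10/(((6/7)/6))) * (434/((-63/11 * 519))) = -47740/4671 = -10.22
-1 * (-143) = 143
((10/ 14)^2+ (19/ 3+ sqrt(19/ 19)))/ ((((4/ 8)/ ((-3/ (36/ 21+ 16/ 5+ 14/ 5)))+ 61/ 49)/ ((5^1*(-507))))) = 974285/ 2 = 487142.50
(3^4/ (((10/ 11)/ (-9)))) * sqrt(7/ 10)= -8019 * sqrt(70)/ 100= -670.92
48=48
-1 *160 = -160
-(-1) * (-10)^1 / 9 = -10 / 9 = -1.11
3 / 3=1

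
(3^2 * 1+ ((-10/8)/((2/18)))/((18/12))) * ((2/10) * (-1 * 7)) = -21/10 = -2.10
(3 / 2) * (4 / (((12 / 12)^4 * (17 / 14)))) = 84 / 17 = 4.94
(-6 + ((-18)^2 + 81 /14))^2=20548089 /196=104837.19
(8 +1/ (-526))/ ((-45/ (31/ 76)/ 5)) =-130417/ 359784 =-0.36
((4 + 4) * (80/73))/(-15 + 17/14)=-8960/14089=-0.64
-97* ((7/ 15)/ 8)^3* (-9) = 33271/ 192000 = 0.17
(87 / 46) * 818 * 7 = 249081 / 23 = 10829.61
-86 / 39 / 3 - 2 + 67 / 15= 1013 / 585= 1.73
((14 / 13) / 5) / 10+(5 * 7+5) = 13007 / 325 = 40.02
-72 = -72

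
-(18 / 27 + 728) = -2186 / 3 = -728.67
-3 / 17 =-0.18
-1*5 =-5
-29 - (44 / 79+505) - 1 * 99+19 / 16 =-799315 / 1264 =-632.37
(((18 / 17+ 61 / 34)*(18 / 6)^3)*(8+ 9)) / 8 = 2619 / 16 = 163.69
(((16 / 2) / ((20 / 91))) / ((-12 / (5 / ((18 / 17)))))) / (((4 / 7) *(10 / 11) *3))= -119119 / 12960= -9.19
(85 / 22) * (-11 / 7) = -6.07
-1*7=-7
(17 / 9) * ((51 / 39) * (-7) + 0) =-17.29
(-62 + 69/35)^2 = 4414201/1225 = 3603.43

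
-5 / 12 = -0.42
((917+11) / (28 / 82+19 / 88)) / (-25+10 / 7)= -2130688 / 30165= -70.63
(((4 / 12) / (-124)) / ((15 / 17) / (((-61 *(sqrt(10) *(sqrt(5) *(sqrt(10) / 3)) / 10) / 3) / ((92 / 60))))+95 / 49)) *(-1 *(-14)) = -175204494325 / 9006705095736 - 1202591271 *sqrt(5) / 3002235031912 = -0.02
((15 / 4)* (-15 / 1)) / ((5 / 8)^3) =-1152 / 5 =-230.40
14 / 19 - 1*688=-13058 / 19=-687.26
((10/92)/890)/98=1/802424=0.00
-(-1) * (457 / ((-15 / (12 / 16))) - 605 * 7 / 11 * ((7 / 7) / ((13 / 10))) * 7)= -544941 / 260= -2095.93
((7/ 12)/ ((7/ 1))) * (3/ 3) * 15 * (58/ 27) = 145/ 54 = 2.69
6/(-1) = -6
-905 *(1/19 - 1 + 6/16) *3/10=47241/304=155.40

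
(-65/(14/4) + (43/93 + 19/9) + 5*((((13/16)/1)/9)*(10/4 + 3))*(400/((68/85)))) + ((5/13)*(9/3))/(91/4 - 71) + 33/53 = 2547011873279/2077632648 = 1225.92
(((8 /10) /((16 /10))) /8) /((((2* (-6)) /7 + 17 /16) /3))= -21 /73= -0.29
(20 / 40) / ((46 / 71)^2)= 5041 / 4232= 1.19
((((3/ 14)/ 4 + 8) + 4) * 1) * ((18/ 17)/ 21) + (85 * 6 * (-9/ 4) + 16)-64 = -3981381/ 3332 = -1194.89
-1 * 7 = -7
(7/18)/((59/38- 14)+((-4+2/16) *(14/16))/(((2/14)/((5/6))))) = -8512/705363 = -0.01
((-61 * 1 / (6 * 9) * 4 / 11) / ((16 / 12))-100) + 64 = -7189 / 198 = -36.31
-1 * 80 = -80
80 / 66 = 40 / 33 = 1.21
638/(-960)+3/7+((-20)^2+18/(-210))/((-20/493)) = -165616469/16800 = -9858.12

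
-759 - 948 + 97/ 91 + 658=-95362/ 91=-1047.93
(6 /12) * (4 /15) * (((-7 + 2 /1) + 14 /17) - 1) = -176 /255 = -0.69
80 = 80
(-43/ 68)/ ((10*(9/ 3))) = -43/ 2040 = -0.02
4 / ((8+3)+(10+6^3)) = 4 / 237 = 0.02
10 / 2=5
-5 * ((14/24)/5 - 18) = 1073/12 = 89.42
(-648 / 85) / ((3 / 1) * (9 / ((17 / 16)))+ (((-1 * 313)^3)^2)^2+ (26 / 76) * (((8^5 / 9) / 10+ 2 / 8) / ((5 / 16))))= -554040 / 64256503671100608155188373092950277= -0.00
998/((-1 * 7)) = -998/7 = -142.57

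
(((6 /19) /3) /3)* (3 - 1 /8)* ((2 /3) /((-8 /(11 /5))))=-253 /13680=-0.02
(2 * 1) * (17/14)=2.43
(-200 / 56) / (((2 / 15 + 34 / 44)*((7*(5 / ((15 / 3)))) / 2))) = -16500 / 14651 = -1.13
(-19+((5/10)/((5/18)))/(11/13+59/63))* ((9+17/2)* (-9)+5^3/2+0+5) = 1181961/730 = 1619.12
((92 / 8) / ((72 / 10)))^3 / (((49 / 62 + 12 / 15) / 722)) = 85100560625 / 46002816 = 1849.90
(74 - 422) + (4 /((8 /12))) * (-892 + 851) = -594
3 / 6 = 1 / 2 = 0.50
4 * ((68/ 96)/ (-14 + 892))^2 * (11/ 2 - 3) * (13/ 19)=18785/ 4218277248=0.00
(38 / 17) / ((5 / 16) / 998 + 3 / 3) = 606784 / 271541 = 2.23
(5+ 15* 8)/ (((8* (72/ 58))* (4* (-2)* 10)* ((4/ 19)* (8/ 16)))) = -1.49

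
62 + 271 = 333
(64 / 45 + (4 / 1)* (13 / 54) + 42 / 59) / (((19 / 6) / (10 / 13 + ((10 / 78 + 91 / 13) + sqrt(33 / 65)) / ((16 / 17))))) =104839* sqrt(2145) / 6557850 + 844879 / 103545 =8.90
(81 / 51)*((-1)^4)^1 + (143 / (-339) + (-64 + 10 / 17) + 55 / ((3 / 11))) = 803485 / 5763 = 139.42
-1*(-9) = 9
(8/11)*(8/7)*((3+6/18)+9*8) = 14464/231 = 62.61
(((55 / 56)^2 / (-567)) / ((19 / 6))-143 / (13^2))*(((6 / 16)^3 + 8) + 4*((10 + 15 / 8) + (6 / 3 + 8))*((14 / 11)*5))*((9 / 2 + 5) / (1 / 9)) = -853551404659 / 20873216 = -40892.18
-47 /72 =-0.65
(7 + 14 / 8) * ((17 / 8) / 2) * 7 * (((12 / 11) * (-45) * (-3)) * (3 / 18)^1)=562275 / 352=1597.37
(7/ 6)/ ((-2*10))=-7/ 120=-0.06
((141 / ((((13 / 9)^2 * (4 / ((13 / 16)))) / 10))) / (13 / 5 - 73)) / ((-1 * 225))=1269 / 146432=0.01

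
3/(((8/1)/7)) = 21/8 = 2.62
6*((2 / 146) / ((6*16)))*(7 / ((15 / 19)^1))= 133 / 17520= 0.01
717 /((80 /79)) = 56643 /80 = 708.04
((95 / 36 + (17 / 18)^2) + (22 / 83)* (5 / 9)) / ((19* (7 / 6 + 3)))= 49456 / 1064475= 0.05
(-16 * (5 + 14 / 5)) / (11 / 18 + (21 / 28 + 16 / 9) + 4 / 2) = -22464 / 925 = -24.29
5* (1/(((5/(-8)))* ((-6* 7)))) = 4/21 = 0.19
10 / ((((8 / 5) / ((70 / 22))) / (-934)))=-408625 / 22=-18573.86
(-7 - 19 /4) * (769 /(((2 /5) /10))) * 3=-2710725 /4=-677681.25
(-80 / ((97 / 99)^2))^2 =614781446400 / 88529281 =6944.39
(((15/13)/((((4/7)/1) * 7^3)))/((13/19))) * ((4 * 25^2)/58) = 178125/480298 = 0.37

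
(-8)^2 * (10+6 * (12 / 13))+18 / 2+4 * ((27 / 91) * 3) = 1007.02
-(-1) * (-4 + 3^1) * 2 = -2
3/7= 0.43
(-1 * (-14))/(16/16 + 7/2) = 28/9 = 3.11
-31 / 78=-0.40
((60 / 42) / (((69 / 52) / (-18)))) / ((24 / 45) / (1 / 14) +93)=-46800 / 242627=-0.19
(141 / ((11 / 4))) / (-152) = -141 / 418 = -0.34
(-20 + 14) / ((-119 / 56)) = 48 / 17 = 2.82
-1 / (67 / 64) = -0.96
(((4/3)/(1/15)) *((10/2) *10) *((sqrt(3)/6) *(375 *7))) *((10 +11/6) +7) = 24718750 *sqrt(3)/3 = 14271376.97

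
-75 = -75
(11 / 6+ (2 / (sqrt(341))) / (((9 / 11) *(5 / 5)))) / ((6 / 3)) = sqrt(341) / 279+ 11 / 12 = 0.98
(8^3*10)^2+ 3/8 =209715203/8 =26214400.38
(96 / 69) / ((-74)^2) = 8 / 31487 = 0.00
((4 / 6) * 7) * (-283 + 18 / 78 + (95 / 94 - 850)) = -3227021 / 611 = -5281.54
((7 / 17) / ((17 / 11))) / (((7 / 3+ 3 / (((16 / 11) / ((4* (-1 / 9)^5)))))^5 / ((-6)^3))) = -50315396029801949261650305024 / 60451650349217015592340396273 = -0.83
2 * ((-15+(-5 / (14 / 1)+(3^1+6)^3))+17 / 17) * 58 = 580290 / 7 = 82898.57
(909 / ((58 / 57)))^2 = 2684586969 / 3364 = 798034.18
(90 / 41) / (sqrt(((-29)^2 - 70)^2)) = 30 / 10537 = 0.00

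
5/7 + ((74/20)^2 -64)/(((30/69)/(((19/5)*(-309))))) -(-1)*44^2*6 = 5162042161/35000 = 147486.92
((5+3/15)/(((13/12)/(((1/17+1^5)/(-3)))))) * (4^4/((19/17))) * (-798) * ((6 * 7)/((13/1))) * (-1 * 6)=-390168576/65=-6002593.48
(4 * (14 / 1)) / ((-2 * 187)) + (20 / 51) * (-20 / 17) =-5828 / 9537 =-0.61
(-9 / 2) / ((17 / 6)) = -1.59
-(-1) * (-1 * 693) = -693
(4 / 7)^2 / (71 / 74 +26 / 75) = 88800 / 355201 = 0.25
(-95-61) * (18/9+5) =-1092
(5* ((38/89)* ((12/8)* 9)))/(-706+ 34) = -855/19936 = -0.04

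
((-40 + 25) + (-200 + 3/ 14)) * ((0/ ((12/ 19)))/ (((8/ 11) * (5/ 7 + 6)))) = 0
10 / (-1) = -10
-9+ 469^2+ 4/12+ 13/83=54768170/249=219952.49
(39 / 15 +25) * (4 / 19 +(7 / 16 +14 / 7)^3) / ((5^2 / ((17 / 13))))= 268252197 / 12646400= 21.21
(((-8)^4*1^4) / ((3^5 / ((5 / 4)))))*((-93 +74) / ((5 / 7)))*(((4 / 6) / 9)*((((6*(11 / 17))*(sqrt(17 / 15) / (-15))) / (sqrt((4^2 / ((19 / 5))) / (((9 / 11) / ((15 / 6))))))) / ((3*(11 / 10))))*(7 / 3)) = 1906688*sqrt(106590) / 276054075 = 2.25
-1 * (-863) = 863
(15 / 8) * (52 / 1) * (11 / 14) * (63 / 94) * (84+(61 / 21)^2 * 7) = 19332885 / 2632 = 7345.32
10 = 10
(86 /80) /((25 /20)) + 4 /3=2.19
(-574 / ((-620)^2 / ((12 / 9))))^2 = 82369 / 20779222500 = 0.00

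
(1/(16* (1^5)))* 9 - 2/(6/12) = -55/16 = -3.44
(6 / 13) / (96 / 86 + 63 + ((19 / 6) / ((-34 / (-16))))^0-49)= 86 / 3003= 0.03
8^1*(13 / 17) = 6.12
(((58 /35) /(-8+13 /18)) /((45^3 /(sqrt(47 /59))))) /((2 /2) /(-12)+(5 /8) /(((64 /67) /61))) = -59392 * sqrt(2773) /55853874523125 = -0.00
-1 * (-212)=212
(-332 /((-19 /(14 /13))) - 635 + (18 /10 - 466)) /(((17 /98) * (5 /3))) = -392275968 /104975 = -3736.85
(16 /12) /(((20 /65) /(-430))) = -5590 /3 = -1863.33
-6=-6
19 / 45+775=34894 / 45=775.42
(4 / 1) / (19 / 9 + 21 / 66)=792 / 481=1.65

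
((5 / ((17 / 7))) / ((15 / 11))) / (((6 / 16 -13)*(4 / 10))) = -1540 / 5151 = -0.30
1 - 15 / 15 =0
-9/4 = -2.25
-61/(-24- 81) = 61/105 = 0.58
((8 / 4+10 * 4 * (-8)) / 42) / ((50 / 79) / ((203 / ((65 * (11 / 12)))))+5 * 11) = -728538 / 5310085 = -0.14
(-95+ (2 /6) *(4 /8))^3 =-184220009 /216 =-852870.41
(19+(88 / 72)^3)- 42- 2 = -16894 / 729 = -23.17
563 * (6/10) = 1689/5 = 337.80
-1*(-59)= 59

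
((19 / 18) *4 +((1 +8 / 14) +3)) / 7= 554 / 441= 1.26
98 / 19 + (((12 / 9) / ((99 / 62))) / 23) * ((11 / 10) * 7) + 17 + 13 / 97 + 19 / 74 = 9666978041 / 423466110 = 22.83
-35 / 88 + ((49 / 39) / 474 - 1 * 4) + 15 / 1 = 8625875 / 813384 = 10.60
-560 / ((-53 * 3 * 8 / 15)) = 6.60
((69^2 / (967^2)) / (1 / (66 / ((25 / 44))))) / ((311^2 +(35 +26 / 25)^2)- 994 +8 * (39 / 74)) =3197249550 / 524543086572517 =0.00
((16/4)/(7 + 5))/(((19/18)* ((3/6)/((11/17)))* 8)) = 33/646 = 0.05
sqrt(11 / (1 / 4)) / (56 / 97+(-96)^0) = 194 * sqrt(11) / 153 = 4.21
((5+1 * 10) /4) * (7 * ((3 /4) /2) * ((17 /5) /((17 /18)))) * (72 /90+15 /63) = 2943 /80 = 36.79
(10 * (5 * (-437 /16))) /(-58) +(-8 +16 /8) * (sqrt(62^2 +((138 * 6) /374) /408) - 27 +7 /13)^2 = -6790948887473 /249284464 +2064 * sqrt(537684103) /2431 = -7554.37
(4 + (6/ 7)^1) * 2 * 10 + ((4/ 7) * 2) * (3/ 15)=3408/ 35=97.37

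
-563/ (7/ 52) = -29276/ 7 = -4182.29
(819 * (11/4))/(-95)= -9009/380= -23.71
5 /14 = 0.36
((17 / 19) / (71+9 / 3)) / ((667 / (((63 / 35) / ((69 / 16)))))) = 408 / 53923615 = 0.00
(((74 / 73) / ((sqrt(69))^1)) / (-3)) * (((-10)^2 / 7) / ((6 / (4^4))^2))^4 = -533226195880666726400000000 * sqrt(69) / 238042993671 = -18607182571217101.06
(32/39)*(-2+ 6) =128/39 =3.28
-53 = -53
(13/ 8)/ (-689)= -1/ 424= -0.00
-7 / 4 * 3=-5.25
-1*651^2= -423801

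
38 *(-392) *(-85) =1266160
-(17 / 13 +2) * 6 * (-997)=257226 / 13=19786.62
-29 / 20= -1.45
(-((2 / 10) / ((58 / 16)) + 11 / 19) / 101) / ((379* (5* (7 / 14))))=-3494 / 527293225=-0.00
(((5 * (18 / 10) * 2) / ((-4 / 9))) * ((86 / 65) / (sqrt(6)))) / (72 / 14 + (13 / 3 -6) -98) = 24381 * sqrt(6) / 258050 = 0.23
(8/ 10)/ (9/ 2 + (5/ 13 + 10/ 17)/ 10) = 221/ 1270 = 0.17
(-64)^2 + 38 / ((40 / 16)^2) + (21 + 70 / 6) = 310106 / 75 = 4134.75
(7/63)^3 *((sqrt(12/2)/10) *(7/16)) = 7 *sqrt(6)/116640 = 0.00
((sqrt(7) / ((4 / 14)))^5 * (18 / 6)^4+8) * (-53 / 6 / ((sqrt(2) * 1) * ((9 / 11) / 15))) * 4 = -21605650605 * sqrt(14) / 32 - 23320 * sqrt(2) / 9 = -2526283107.58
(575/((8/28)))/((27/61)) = 245525/54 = 4546.76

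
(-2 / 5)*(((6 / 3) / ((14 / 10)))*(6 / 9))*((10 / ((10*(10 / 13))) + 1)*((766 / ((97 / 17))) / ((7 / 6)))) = -2396048 / 23765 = -100.82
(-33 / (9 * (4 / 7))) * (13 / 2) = -1001 / 24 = -41.71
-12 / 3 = -4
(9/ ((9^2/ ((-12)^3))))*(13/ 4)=-624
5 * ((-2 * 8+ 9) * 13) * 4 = -1820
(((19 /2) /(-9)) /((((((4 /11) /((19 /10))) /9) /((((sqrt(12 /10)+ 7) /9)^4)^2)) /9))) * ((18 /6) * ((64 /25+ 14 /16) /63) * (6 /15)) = -5662010762898479 /837019575000000 - 15722026877029 * sqrt(30) /14946778125000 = -12.53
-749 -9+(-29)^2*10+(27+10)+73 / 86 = 661327 / 86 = 7689.85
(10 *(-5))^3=-125000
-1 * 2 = -2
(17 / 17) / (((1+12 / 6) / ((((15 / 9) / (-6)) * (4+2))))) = -5 / 9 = -0.56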